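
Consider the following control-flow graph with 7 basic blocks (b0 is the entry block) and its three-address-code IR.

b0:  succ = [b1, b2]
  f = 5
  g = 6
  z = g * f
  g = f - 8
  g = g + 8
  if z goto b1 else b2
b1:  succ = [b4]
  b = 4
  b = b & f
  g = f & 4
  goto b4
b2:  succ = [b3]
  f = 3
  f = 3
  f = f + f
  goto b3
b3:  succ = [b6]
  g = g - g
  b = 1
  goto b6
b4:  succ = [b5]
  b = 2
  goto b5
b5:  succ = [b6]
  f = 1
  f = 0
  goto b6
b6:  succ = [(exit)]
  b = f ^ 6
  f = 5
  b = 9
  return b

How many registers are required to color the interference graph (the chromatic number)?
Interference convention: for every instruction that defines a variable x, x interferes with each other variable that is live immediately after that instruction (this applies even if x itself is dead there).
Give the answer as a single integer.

def/use:
  b0: {f,g,z} / ∅
  b1: {b,g} / {f}
  b2: {f} / ∅
  b3: {b,g} / {g}
  b4: {b} / ∅
  b5: {f} / ∅
  b6: {b,f} / {f}

Liveness:
  live b0: ∅→{f,g}
  live b1: {f}→∅
  live b2: {g}→{f,g}
  live b3: {f,g}→{f}
  live b4: ∅→∅
  live b5: ∅→{f}
  live b6: {f}→∅

Interference:
  b↔{f}
  f↔{b,g,z}
  g↔{f,z}
  z↔{f,g}

Colouring:
  {f,g,z} pairwise interfere (3-clique) ⇒ χ ≥ 3
  assign b→c1 f→c0 g→c1 z→c2 — no edge inside a register ⇒ χ ≤ 3
  χ = 3

Answer: 3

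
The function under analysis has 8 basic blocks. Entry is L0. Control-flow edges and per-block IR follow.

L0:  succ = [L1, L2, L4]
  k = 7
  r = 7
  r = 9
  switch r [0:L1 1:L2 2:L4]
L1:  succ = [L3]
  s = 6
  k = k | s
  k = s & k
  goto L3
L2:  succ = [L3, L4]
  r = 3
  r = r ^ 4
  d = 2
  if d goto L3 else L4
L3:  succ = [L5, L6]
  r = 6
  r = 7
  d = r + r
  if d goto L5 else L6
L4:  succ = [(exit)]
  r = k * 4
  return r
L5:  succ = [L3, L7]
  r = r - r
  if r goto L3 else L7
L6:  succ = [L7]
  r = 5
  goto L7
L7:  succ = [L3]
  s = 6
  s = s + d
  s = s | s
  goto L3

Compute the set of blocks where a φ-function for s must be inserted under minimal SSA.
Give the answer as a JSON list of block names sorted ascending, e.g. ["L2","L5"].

Answer: ["L3"]

Working:
idom tree: L1←L0 L2←L0 L3←L0 L4←L0 L5←L3 L6←L3 L7←L3
Dom∩ at merges:
  L3: preds {L1,L2,L5,L7}: {L0,L1} ∩ {L0,L2} ∩ {L0,L3,L5} ∩ {L0,L3,L7} = {L0}; idom=L0
  L4: preds {L0,L2}: {L0} ∩ {L0,L2} = {L0}; idom=L0
  L7: preds {L5,L6}: {L0,L3,L5} ∩ {L0,L3,L6} = {L0,L3}; idom=L3

Frontier:
  L3←L1: walk L1 to L0
  L3←L2: walk L2 to L0
  L3←L5: walk L5→L3 to L0
  L3←L7: walk L7→L3 to L0
  L4←L0: walk · to L0
  L4←L2: walk L2 to L0
  L7←L5: walk L5 to L3
  L7←L6: walk L6 to L3
  L0: DF=∅
  L1: DF={L3}
  L2: DF={L3,L4}
  L3: DF={L3}
  L4: DF=∅
  L5: DF={L3,L7}
  L6: DF={L7}
  L7: DF={L3}

φ for s: defs {L1,L7}
  DF⁺ = {L3}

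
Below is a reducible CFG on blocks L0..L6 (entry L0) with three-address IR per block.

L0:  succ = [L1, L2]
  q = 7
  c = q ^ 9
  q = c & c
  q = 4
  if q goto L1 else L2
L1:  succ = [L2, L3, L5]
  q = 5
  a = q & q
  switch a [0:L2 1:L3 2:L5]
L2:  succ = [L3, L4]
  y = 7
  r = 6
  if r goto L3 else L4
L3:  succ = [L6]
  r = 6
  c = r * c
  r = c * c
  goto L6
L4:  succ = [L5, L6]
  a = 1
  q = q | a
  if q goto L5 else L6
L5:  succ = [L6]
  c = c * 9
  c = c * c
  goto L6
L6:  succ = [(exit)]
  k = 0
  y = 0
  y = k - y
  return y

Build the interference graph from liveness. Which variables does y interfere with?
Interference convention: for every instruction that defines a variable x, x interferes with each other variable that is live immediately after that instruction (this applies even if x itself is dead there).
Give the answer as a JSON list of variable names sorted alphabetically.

Answer: ["c", "k", "q"]

Working:
Per-block:
  L0: def={c,q} ue=∅
  L1: def={a,q} ue=∅
  L2: def={r,y} ue=∅
  L3: def={c,r} ue={c}
  L4: def={a,q} ue={q}
  L5: def={c} ue={c}
  L6: def={k,y} ue=∅

Live sets:
  L0 li=∅ lo={c,q}
  L1 li={c} lo={c,q}
  L2 li={c,q} lo={c,q}
  L3 li={c} lo=∅
  L4 li={c,q} lo={c}
  L5 li={c} lo=∅
  L6 li=∅ lo=∅

Interfere edges:
  a: {c,q}
  c: {a,q,r,y}
  k: {y}
  q: {a,c,r,y}
  r: {c,q}
  y: {c,k,q}

N(y) = ["c", "k", "q"]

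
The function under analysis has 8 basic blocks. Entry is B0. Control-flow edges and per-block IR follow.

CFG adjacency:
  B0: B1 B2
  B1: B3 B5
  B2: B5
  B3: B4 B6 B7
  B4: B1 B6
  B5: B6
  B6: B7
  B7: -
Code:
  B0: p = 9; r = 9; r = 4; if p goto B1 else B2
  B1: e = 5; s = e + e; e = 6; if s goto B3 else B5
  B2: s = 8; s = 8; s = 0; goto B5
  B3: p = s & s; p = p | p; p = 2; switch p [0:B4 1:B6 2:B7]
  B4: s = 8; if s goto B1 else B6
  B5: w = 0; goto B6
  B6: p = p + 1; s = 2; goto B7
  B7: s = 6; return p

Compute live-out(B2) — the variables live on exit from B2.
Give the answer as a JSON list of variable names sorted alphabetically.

Answer: ["p"]

Analysis:
def/use:
  B0: def={p,r} ue=∅
  B1: def={e,s} ue=∅
  B2: def={s} ue=∅
  B3: def={p} ue={s}
  B4: def={s} ue=∅
  B5: def={w} ue=∅
  B6: def={p,s} ue={p}
  B7: def={s} ue={p}

Backward fixpoint:
  B0: in=∅ out={p}
  B1: in={p} out={p,s}
  B2: in={p} out={p}
  B3: in={s} out={p}
  B4: in={p} out={p}
  B5: in={p} out={p}
  B6: in={p} out={p}
  B7: in={p} out=∅

live-out(B2) = ["p"]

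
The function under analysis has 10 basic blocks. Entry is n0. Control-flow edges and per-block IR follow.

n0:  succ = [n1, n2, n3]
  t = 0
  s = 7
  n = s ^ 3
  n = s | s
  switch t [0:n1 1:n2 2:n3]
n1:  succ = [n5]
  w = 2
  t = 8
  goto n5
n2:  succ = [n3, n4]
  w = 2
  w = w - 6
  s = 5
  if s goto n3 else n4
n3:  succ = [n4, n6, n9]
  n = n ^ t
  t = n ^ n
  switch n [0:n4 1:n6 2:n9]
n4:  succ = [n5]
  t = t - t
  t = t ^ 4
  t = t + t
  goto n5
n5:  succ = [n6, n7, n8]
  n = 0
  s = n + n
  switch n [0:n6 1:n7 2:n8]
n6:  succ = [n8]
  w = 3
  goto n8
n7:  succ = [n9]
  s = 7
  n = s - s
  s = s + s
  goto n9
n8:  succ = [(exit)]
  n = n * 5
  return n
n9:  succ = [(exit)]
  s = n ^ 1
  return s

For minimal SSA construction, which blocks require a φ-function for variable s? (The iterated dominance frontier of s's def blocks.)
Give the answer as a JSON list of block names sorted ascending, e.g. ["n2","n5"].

Answer: ["n3", "n4", "n5", "n6", "n8", "n9"]

Analysis:
idom tree: n1←n0 n2←n0 n3←n0 n4←n0 n5←n0 n6←n0 n7←n5 n8←n0 n9←n0
Dom at joins:
  n3: preds {n0,n2}: {n0} ∩ {n0,n2} = {n0}; idom=n0
  n4: preds {n2,n3}: {n0,n2} ∩ {n0,n3} = {n0}; idom=n0
  n5: preds {n1,n4}: {n0,n1} ∩ {n0,n4} = {n0}; idom=n0
  n6: preds {n3,n5}: {n0,n3} ∩ {n0,n5} = {n0}; idom=n0
  n8: preds {n5,n6}: {n0,n5} ∩ {n0,n6} = {n0}; idom=n0
  n9: preds {n3,n7}: {n0,n3} ∩ {n0,n5,n7} = {n0}; idom=n0

Frontier:
  join n3 pred n0: · stop@n0
  join n3 pred n2: n2 stop@n0
  join n4 pred n2: n2 stop@n0
  join n4 pred n3: n3 stop@n0
  join n5 pred n1: n1 stop@n0
  join n5 pred n4: n4 stop@n0
  join n6 pred n3: n3 stop@n0
  join n6 pred n5: n5 stop@n0
  join n8 pred n5: n5 stop@n0
  join n8 pred n6: n6 stop@n0
  join n9 pred n3: n3 stop@n0
  join n9 pred n7: n7→n5 stop@n0
  n0 → ∅
  n1 → {n5}
  n2 → {n3,n4}
  n3 → {n4,n6,n9}
  n4 → {n5}
  n5 → {n6,n8,n9}
  n6 → {n8}
  n7 → {n9}
  n8 → ∅
  n9 → ∅

φ for s: defs {n0,n2,n5,n7,n9}
  DF⁺ = {n3,n4,n5,n6,n8,n9}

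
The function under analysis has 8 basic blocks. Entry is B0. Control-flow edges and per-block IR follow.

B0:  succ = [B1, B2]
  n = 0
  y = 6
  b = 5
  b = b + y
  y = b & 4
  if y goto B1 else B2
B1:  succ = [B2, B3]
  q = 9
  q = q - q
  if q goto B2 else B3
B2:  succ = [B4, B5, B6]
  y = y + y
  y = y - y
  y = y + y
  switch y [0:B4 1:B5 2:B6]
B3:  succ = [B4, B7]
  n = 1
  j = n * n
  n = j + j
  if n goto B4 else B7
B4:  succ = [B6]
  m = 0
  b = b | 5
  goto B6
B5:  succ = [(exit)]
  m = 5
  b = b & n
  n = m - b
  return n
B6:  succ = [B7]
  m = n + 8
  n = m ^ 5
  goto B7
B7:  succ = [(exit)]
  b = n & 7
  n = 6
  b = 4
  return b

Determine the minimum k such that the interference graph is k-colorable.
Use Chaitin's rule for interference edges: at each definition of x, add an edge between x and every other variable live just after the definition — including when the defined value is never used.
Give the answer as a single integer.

Answer: 4

Working:
Per-block:
  B0: {b,n,y} / ∅
  B1: {q} / ∅
  B2: {y} / {y}
  B3: {j,n} / ∅
  B4: {b,m} / {b}
  B5: {b,m,n} / {b,n}
  B6: {m,n} / {n}
  B7: {b,n} / {n}

Liveness:
  B0: in=∅ out={b,n,y}
  B1: in={b,n,y} out={b,n,y}
  B2: in={b,n,y} out={b,n}
  B3: in={b} out={b,n}
  B4: in={b,n} out={n}
  B5: in={b,n} out=∅
  B6: in={n} out={n}
  B7: in={n} out=∅

Interfere edges:
  b — {j,m,n,q,y}
  j — {b}
  m — {b,n}
  n — {b,m,q,y}
  q — {b,n,y}
  y — {b,n,q}

Chromatic number:
  {b,n,q,y} pairwise interfere (4-clique) ⇒ χ ≥ 4
  4-colouring: r0={b}  r1={j,n}  r2={m,q}  r3={y}
  χ = 4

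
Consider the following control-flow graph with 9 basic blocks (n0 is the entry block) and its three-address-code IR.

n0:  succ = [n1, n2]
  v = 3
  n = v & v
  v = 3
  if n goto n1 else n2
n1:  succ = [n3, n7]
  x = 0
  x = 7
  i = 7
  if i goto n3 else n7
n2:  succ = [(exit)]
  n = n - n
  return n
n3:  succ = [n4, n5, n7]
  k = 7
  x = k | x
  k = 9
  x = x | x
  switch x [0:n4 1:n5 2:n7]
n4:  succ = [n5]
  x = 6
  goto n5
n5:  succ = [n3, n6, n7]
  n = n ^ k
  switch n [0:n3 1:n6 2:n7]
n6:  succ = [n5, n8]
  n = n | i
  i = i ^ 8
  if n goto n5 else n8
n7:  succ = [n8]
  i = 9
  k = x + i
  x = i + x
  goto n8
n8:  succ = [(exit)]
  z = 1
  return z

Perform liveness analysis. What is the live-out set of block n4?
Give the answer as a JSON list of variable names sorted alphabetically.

Per-block:
  n0: def={n,v} ue=∅
  n1: def={i,x} ue=∅
  n2: def={n} ue={n}
  n3: def={k,x} ue={x}
  n4: def={x} ue=∅
  n5: def={n} ue={k,n}
  n6: def={i,n} ue={i,n}
  n7: def={i,k,x} ue={x}
  n8: def={z} ue=∅

Live sets:
  live n0: ∅→{n}
  live n1: {n}→{i,n,x}
  live n2: {n}→∅
  live n3: {i,n,x}→{i,k,n,x}
  live n4: {i,k,n}→{i,k,n,x}
  live n5: {i,k,n,x}→{i,k,n,x}
  live n6: {i,k,n,x}→{i,k,n,x}
  live n7: {x}→∅
  live n8: ∅→∅

live-out(n4) = ["i", "k", "n", "x"]

Answer: ["i", "k", "n", "x"]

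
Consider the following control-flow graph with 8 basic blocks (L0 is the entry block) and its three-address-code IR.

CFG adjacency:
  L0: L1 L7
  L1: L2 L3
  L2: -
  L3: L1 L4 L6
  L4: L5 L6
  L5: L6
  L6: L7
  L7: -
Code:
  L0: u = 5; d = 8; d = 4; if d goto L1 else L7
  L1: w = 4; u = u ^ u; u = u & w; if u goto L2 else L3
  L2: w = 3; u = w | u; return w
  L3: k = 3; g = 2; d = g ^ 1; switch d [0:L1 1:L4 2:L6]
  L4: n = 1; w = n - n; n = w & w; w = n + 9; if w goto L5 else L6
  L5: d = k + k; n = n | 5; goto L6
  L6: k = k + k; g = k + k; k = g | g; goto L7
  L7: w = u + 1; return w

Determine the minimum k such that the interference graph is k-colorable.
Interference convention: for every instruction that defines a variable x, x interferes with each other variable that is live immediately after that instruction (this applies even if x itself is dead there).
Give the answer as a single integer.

Answer: 4

Working:
def/use:
  L0 def {d,u} use ∅
  L1 def {u,w} use {u}
  L2 def {u,w} use {u}
  L3 def {d,g,k} use ∅
  L4 def {n,w} use ∅
  L5 def {d,n} use {k,n}
  L6 def {g,k} use {k}
  L7 def {w} use {u}

Live sets:
  live L0: ∅→{u}
  live L1: {u}→{u}
  live L2: {u}→∅
  live L3: {u}→{k,u}
  live L4: {k,u}→{k,n,u}
  live L5: {k,n,u}→{k,u}
  live L6: {k,u}→{u}
  live L7: {u}→∅

Interfere edges:
  d: {k,n,u}
  g: {k,u}
  k: {d,g,n,u,w}
  n: {d,k,u,w}
  u: {d,g,k,n,w}
  w: {k,n,u}

Registers:
  lower bound: {d,k,n,u} mutually conflict ⇒ χ ≥ 4
  assign d→r3 g→r2 k→r0 n→r2 u→r1 w→r3 — no edge inside a register ⇒ χ ≤ 4
  χ = 4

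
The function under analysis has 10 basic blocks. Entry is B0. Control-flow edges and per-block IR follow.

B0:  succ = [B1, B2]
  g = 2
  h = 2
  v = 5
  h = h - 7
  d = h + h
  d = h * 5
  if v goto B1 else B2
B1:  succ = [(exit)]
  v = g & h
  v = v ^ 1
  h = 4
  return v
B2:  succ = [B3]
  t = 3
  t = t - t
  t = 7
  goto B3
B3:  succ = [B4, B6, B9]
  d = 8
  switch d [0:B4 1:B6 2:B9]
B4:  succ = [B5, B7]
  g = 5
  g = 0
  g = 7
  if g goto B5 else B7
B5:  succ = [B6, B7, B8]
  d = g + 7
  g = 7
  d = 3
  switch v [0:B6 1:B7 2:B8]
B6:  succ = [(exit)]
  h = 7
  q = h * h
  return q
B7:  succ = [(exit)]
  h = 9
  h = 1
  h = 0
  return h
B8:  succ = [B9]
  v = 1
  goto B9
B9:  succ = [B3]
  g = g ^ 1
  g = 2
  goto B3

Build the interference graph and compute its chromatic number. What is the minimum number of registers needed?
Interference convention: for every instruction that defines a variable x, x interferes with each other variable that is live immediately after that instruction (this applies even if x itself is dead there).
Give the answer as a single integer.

Answer: 4

Analysis:
def/use:
  B0: def={d,g,h,v} ue=∅
  B1: def={h,v} ue={g,h}
  B2: def={t} ue=∅
  B3: def={d} ue=∅
  B4: def={g} ue=∅
  B5: def={d,g} ue={g,v}
  B6: def={h,q} ue=∅
  B7: def={h} ue=∅
  B8: def={v} ue=∅
  B9: def={g} ue={g}

Backward fixpoint:
  B0 li=∅ lo={g,h,v}
  B1 li={g,h} lo=∅
  B2 li={g,v} lo={g,v}
  B3 li={g,v} lo={g,v}
  B4 li={v} lo={g,v}
  B5 li={g,v} lo={g}
  B6 li=∅ lo=∅
  B7 li=∅ lo=∅
  B8 li={g} lo={g,v}
  B9 li={g,v} lo={g,v}

Conflict graph:
  d — {g,h,v}
  g — {d,h,t,v}
  h — {d,g,v}
  q — ∅
  t — {g,v}
  v — {d,g,h,t}

Chromatic number:
  lower bound: {d,g,h,v} mutually conflict ⇒ χ ≥ 4
  assign d→r2 g→r0 h→r3 q→r0 t→r2 v→r1 — no edge inside a register ⇒ χ ≤ 4
  χ = 4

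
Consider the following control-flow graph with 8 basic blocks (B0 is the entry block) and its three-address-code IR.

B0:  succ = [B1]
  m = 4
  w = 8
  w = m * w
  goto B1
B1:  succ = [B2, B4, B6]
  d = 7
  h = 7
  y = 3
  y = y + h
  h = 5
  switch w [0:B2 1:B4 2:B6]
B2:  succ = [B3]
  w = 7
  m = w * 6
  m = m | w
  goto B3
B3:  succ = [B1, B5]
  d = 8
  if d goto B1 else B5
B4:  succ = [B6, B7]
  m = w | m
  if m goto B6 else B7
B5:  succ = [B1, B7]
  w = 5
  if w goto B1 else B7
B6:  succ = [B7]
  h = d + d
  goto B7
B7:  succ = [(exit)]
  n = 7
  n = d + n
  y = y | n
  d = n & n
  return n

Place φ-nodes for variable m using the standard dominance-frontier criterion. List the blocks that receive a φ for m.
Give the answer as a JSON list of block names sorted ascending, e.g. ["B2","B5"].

idom tree: B1←B0 B2←B1 B3←B2 B4←B1 B5←B3 B6←B1 B7←B1
Join-block Dom:
  B1: preds {B0,B3,B5}: {B0} ∩ {B0,B1,B2,B3} ∩ {B0,B1,B2,B3,B5} = {B0}; idom=B0
  B6: preds {B1,B4}: {B0,B1} ∩ {B0,B1,B4} = {B0,B1}; idom=B1
  B7: preds {B4,B5,B6}: {B0,B1,B4} ∩ {B0,B1,B2,B3,B5} ∩ {B0,B1,B6} = {B0,B1}; idom=B1

Frontier:
  join B1 pred B0: · stop@B0
  join B1 pred B3: B3→B2→B1 stop@B0
  join B1 pred B5: B5→B3→B2→B1 stop@B0
  join B6 pred B1: · stop@B1
  join B6 pred B4: B4 stop@B1
  join B7 pred B4: B4 stop@B1
  join B7 pred B5: B5→B3→B2 stop@B1
  join B7 pred B6: B6 stop@B1
  DF(B0)=∅
  DF(B1)={B1}
  DF(B2)={B1,B7}
  DF(B3)={B1,B7}
  DF(B4)={B6,B7}
  DF(B5)={B1,B7}
  DF(B6)={B7}
  DF(B7)=∅

φ for m: defs {B0,B2,B4}
  DF⁺ = {B1,B6,B7}

Answer: ["B1", "B6", "B7"]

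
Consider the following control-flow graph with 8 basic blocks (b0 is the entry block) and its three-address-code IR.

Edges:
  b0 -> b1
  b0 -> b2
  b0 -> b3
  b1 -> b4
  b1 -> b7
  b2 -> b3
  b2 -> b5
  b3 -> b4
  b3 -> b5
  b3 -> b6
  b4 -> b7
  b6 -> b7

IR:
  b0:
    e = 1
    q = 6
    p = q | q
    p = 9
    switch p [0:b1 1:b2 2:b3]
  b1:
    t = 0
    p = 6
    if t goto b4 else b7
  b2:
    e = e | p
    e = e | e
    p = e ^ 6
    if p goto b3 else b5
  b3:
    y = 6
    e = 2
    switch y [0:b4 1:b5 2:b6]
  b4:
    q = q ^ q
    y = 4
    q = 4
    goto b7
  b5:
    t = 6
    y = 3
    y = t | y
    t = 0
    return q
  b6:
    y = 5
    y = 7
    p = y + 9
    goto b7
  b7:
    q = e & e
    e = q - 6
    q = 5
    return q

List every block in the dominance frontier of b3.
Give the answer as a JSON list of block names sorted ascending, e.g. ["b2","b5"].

Answer: ["b4", "b5", "b7"]

Working:
idom tree: b1←b0 b2←b0 b3←b0 b4←b0 b5←b0 b6←b3 b7←b0
Join-block Dom:
  b3: preds {b0,b2}: {b0} ∩ {b0,b2} = {b0}; idom=b0
  b4: preds {b1,b3}: {b0,b1} ∩ {b0,b3} = {b0}; idom=b0
  b5: preds {b2,b3}: {b0,b2} ∩ {b0,b3} = {b0}; idom=b0
  b7: preds {b1,b4,b6}: {b0,b1} ∩ {b0,b4} ∩ {b0,b3,b6} = {b0}; idom=b0

DF derivation:
  join b3 pred b0: · stop@b0
  join b3 pred b2: b2 stop@b0
  join b4 pred b1: b1 stop@b0
  join b4 pred b3: b3 stop@b0
  join b5 pred b2: b2 stop@b0
  join b5 pred b3: b3 stop@b0
  join b7 pred b1: b1 stop@b0
  join b7 pred b4: b4 stop@b0
  join b7 pred b6: b6→b3 stop@b0
  b0 → ∅
  b1 → {b4,b7}
  b2 → {b3,b5}
  b3 → {b4,b5,b7}
  b4 → {b7}
  b5 → ∅
  b6 → {b7}
  b7 → ∅

DF(b3) = ["b4", "b5", "b7"]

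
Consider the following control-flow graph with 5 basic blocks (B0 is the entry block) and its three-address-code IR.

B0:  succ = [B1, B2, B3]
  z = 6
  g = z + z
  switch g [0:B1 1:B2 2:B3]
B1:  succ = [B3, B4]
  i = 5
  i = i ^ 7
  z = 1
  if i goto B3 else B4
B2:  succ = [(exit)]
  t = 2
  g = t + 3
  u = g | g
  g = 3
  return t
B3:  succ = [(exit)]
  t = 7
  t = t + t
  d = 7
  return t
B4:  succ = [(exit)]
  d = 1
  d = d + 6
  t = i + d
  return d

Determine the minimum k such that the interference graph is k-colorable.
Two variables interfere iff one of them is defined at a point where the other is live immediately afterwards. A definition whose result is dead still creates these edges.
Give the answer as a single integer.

Per-block:
  B0: def={g,z} ue=∅
  B1: def={i,z} ue=∅
  B2: def={g,t,u} ue=∅
  B3: def={d,t} ue=∅
  B4: def={d,t} ue={i}

Liveness:
  live B0: ∅→∅
  live B1: ∅→{i}
  live B2: ∅→∅
  live B3: ∅→∅
  live B4: {i}→∅

Interference:
  d↔{i,t}
  g↔{t}
  i↔{d,z}
  t↔{d,g,u}
  u↔{t}
  z↔{i}

Registers:
  {d,i} pairwise interfere (2-clique) ⇒ χ ≥ 2
  2-colouring: R0={i,t}  R1={d,g,u,z}
  χ = 2

Answer: 2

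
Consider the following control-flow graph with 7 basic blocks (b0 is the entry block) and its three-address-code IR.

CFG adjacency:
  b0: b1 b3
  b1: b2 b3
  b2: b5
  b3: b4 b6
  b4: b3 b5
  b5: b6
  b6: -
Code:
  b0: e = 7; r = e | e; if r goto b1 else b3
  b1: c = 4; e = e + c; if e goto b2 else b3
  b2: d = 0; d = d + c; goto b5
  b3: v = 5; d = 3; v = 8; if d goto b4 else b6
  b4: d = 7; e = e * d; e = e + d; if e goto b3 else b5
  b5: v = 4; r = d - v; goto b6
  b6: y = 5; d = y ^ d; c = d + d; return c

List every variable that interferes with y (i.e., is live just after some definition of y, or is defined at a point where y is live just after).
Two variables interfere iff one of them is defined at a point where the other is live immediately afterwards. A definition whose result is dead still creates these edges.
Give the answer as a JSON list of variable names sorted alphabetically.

def/use:
  b0 def {e,r} use ∅
  b1 def {c,e} use {e}
  b2 def {d} use {c}
  b3 def {d,v} use ∅
  b4 def {d,e} use {e}
  b5 def {r,v} use {d}
  b6 def {c,d,y} use {d}

Backward fixpoint:
  b0: in=∅ out={e}
  b1: in={e} out={c,e}
  b2: in={c} out={d}
  b3: in={e} out={d,e}
  b4: in={e} out={d,e}
  b5: in={d} out={d}
  b6: in={d} out=∅

Conflict graph:
  c — {d,e}
  d — {c,e,r,v,y}
  e — {c,d,r,v}
  r — {d,e}
  v — {d,e}
  y — {d}

N(y) = ["d"]

Answer: ["d"]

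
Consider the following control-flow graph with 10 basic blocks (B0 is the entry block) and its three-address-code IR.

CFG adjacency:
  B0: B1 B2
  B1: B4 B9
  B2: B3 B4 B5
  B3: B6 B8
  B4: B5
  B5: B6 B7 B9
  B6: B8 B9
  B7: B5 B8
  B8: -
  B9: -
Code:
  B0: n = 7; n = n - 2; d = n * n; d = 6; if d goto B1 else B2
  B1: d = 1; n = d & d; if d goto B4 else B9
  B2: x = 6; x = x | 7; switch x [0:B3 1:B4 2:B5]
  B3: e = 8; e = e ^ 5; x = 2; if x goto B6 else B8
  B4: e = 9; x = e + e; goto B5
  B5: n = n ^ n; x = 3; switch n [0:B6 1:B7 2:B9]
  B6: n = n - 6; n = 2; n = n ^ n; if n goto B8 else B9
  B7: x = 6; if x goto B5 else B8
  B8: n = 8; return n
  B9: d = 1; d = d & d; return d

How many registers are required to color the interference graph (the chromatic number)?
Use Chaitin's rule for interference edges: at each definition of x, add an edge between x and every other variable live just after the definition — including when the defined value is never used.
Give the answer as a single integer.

def/use:
  B0 def {d,n} use ∅
  B1 def {d,n} use ∅
  B2 def {x} use ∅
  B3 def {e,x} use ∅
  B4 def {e,x} use ∅
  B5 def {n,x} use {n}
  B6 def {n} use {n}
  B7 def {x} use ∅
  B8 def {n} use ∅
  B9 def {d} use ∅

Live sets:
  live B0: ∅→{n}
  live B1: ∅→{n}
  live B2: {n}→{n}
  live B3: {n}→{n}
  live B4: {n}→{n}
  live B5: {n}→{n}
  live B6: {n}→∅
  live B7: {n}→{n}
  live B8: ∅→∅
  live B9: ∅→∅

Interference:
  d — {n}
  e — {n}
  n — {d,e,x}
  x — {n}

Chromatic number:
  clique {d,n} ⇒ need ≥ 2
  2-colouring: R0={n}  R1={d,e,x}
  χ = 2

Answer: 2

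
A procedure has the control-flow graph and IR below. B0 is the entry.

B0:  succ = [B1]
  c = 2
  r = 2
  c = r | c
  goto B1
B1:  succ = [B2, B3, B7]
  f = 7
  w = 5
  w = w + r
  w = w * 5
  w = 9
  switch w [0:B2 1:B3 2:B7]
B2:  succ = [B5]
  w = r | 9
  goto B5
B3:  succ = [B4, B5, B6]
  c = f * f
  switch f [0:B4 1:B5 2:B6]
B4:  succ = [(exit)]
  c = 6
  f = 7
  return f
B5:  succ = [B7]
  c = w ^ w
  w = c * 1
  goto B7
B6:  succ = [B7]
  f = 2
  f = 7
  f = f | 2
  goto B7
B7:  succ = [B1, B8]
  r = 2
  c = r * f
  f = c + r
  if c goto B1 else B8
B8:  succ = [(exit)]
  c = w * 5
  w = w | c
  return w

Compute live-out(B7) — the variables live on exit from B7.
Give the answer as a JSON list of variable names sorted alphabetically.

Block summaries:
  B0 def {c,r} use ∅
  B1 def {f,w} use {r}
  B2 def {w} use {r}
  B3 def {c} use {f}
  B4 def {c,f} use ∅
  B5 def {c,w} use {w}
  B6 def {f} use ∅
  B7 def {c,f,r} use {f}
  B8 def {c,w} use {w}

Liveness:
  B0: in=∅ out={r}
  B1: in={r} out={f,r,w}
  B2: in={f,r} out={f,w}
  B3: in={f,w} out={f,w}
  B4: in=∅ out=∅
  B5: in={f,w} out={f,w}
  B6: in={w} out={f,w}
  B7: in={f,w} out={r,w}
  B8: in={w} out=∅

live-out(B7) = ["r", "w"]

Answer: ["r", "w"]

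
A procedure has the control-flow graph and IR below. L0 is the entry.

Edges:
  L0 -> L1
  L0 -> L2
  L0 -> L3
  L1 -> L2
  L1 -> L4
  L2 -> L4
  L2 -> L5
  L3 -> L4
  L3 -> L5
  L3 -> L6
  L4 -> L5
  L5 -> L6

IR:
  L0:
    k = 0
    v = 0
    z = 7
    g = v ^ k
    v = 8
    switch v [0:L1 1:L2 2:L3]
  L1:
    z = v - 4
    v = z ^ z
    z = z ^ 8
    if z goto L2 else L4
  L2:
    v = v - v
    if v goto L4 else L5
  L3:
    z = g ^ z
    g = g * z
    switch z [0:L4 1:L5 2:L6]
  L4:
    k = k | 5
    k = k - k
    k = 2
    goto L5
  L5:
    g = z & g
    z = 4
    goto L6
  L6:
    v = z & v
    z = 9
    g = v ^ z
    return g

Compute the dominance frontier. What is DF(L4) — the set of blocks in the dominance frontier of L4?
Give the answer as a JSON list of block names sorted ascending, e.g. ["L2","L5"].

Answer: ["L5"]

Analysis:
idom tree: L1←L0 L2←L0 L3←L0 L4←L0 L5←L0 L6←L0
Dom∩ at merges:
  L2: preds {L0,L1}: {L0} ∩ {L0,L1} = {L0}; idom=L0
  L4: preds {L1,L2,L3}: {L0,L1} ∩ {L0,L2} ∩ {L0,L3} = {L0}; idom=L0
  L5: preds {L2,L3,L4}: {L0,L2} ∩ {L0,L3} ∩ {L0,L4} = {L0}; idom=L0
  L6: preds {L3,L5}: {L0,L3} ∩ {L0,L5} = {L0}; idom=L0

DF derivation:
  L2←L0: walk · to L0
  L2←L1: walk L1 to L0
  L4←L1: walk L1 to L0
  L4←L2: walk L2 to L0
  L4←L3: walk L3 to L0
  L5←L2: walk L2 to L0
  L5←L3: walk L3 to L0
  L5←L4: walk L4 to L0
  L6←L3: walk L3 to L0
  L6←L5: walk L5 to L0
  DF(L0)=∅
  DF(L1)={L2,L4}
  DF(L2)={L4,L5}
  DF(L3)={L4,L5,L6}
  DF(L4)={L5}
  DF(L5)={L6}
  DF(L6)=∅

DF(L4) = ["L5"]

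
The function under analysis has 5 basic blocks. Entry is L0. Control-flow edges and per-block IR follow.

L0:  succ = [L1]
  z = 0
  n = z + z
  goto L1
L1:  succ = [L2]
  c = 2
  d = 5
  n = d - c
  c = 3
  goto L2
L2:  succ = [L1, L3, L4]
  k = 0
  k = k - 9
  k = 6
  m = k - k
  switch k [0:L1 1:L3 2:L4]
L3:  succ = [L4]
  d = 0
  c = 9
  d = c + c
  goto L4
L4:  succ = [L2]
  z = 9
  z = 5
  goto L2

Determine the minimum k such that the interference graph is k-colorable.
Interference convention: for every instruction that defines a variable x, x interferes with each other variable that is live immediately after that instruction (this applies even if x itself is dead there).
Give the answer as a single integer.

def/use:
  L0 def {n,z} use ∅
  L1 def {c,d,n} use ∅
  L2 def {k,m} use ∅
  L3 def {c,d} use ∅
  L4 def {z} use ∅

Liveness:
  L0 li=∅ lo=∅
  L1 li=∅ lo=∅
  L2 li=∅ lo=∅
  L3 li=∅ lo=∅
  L4 li=∅ lo=∅

Conflict graph:
  c — {d}
  d — {c}
  k — {m}
  m — {k}
  n — ∅
  z — ∅

Registers:
  lower bound: {c,d} mutually conflict ⇒ χ ≥ 2
  2-colouring: R0={c,k,n,z}  R1={d,m}
  χ = 2

Answer: 2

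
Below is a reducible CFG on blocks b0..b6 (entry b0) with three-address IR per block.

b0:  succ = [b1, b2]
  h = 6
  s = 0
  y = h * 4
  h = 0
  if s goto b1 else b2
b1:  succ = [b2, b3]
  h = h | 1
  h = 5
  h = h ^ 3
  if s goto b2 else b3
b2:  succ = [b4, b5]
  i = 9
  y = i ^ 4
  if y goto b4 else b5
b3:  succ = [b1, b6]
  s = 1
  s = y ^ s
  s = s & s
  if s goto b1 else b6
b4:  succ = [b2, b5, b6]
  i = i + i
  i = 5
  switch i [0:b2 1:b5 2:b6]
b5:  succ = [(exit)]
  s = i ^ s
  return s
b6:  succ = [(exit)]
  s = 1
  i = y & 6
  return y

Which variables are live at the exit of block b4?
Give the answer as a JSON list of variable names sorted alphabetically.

def/use:
  b0: {h,s,y} / ∅
  b1: {h} / {h,s}
  b2: {i,y} / ∅
  b3: {s} / {y}
  b4: {i} / {i}
  b5: {s} / {i,s}
  b6: {i,s} / {y}

Liveness:
  b0: in=∅ out={h,s,y}
  b1: in={h,s,y} out={h,s,y}
  b2: in={s} out={i,s,y}
  b3: in={h,y} out={h,s,y}
  b4: in={i,s,y} out={i,s,y}
  b5: in={i,s} out=∅
  b6: in={y} out=∅

live-out(b4) = ["i", "s", "y"]

Answer: ["i", "s", "y"]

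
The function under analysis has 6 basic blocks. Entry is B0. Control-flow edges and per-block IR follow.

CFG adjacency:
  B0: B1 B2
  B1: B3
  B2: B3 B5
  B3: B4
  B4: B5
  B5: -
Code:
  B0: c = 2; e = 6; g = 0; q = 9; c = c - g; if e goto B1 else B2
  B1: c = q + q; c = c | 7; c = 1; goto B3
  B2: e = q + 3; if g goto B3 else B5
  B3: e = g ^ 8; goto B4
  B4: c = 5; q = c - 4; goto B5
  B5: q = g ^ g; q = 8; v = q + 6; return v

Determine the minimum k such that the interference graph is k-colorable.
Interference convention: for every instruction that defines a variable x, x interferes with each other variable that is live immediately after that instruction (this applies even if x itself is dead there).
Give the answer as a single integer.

Answer: 4

Working:
Per-block:
  B0: def={c,e,g,q} ue=∅
  B1: def={c} ue={q}
  B2: def={e} ue={g,q}
  B3: def={e} ue={g}
  B4: def={c,q} ue=∅
  B5: def={q,v} ue={g}

Live sets:
  B0: in=∅ out={g,q}
  B1: in={g,q} out={g}
  B2: in={g,q} out={g}
  B3: in={g} out={g}
  B4: in={g} out={g}
  B5: in={g} out=∅

Conflict graph:
  c: {e,g,q}
  e: {c,g,q}
  g: {c,e,q}
  q: {c,e,g}
  v: ∅

Colouring:
  lower bound: {c,e,g,q} mutually conflict ⇒ χ ≥ 4
  assign c→r0 e→r1 g→r2 q→r3 v→r0 — no edge inside a register ⇒ χ ≤ 4
  χ = 4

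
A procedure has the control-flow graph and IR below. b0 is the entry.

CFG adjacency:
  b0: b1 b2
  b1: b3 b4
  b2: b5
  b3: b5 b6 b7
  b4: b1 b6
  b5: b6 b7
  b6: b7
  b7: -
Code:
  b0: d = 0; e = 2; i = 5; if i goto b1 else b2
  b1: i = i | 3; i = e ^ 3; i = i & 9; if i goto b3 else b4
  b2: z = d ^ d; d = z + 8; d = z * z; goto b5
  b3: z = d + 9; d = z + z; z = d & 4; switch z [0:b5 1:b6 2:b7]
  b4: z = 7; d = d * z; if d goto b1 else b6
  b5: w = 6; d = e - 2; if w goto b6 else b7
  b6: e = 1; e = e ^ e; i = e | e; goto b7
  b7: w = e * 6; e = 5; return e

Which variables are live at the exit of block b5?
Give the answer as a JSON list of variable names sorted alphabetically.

Block summaries:
  b0: {d,e,i} / ∅
  b1: {i} / {e,i}
  b2: {d,z} / {d}
  b3: {d,z} / {d}
  b4: {d,z} / {d}
  b5: {d,w} / {e}
  b6: {e,i} / ∅
  b7: {e,w} / {e}

Live sets:
  b0: in=∅ out={d,e,i}
  b1: in={d,e,i} out={d,e,i}
  b2: in={d,e} out={e}
  b3: in={d,e} out={e}
  b4: in={d,e,i} out={d,e,i}
  b5: in={e} out={e}
  b6: in=∅ out={e}
  b7: in={e} out=∅

live-out(b5) = ["e"]

Answer: ["e"]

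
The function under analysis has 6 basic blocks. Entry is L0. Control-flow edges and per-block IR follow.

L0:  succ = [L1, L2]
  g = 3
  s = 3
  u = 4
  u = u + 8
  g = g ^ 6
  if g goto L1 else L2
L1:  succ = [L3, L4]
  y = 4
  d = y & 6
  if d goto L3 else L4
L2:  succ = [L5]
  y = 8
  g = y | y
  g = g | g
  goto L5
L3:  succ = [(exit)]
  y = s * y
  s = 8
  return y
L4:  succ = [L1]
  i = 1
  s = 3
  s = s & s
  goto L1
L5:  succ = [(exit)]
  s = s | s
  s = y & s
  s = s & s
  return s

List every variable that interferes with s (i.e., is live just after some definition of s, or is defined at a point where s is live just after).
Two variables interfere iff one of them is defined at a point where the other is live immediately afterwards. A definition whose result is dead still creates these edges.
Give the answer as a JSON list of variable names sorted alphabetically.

def/use:
  L0 def {g,s,u} use ∅
  L1 def {d,y} use ∅
  L2 def {g,y} use ∅
  L3 def {s,y} use {s,y}
  L4 def {i,s} use ∅
  L5 def {s} use {s,y}

Live sets:
  L0 li=∅ lo={s}
  L1 li={s} lo={s,y}
  L2 li={s} lo={s,y}
  L3 li={s,y} lo=∅
  L4 li=∅ lo={s}
  L5 li={s,y} lo=∅

Conflict graph:
  d — {s,y}
  g — {s,u,y}
  i — ∅
  s — {d,g,u,y}
  u — {g,s}
  y — {d,g,s}

N(s) = ["d", "g", "u", "y"]

Answer: ["d", "g", "u", "y"]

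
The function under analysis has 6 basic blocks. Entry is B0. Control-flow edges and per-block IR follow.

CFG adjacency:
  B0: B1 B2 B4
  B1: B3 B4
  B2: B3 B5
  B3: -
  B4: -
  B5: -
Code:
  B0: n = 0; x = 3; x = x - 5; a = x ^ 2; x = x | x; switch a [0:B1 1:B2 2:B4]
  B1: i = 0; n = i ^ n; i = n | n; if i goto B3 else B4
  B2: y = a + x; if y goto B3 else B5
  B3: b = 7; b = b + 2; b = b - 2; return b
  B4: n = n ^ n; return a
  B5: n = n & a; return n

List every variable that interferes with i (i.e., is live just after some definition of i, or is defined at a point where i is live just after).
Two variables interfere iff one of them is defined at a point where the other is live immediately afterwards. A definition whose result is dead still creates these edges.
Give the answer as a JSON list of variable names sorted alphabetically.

Answer: ["a", "n"]

Derivation:
Block summaries:
  B0: {a,n,x} / ∅
  B1: {i,n} / {n}
  B2: {y} / {a,x}
  B3: {b} / ∅
  B4: {n} / {a,n}
  B5: {n} / {a,n}

Backward fixpoint:
  B0: in=∅ out={a,n,x}
  B1: in={a,n} out={a,n}
  B2: in={a,n,x} out={a,n}
  B3: in=∅ out=∅
  B4: in={a,n} out=∅
  B5: in={a,n} out=∅

Conflict graph:
  a — {i,n,x,y}
  b — ∅
  i — {a,n}
  n — {a,i,x,y}
  x — {a,n}
  y — {a,n}

N(i) = ["a", "n"]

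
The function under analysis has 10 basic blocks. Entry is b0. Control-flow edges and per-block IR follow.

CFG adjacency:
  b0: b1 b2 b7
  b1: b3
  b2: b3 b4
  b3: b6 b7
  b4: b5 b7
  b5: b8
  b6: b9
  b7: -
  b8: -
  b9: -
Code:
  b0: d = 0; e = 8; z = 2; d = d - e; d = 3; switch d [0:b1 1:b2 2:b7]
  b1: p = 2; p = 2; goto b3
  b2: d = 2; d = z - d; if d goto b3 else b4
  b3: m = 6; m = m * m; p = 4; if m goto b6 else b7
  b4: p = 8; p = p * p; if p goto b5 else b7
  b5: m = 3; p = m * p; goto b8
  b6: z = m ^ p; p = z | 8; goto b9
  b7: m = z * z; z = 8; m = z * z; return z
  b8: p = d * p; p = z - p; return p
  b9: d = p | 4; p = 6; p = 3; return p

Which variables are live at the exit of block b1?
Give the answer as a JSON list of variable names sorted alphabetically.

Answer: ["z"]

Analysis:
Per-block:
  b0: def={d,e,z} ue=∅
  b1: def={p} ue=∅
  b2: def={d} ue={z}
  b3: def={m,p} ue=∅
  b4: def={p} ue=∅
  b5: def={m,p} ue={p}
  b6: def={p,z} ue={m,p}
  b7: def={m,z} ue={z}
  b8: def={p} ue={d,p,z}
  b9: def={d,p} ue={p}

Liveness:
  b0 li=∅ lo={z}
  b1 li={z} lo={z}
  b2 li={z} lo={d,z}
  b3 li={z} lo={m,p,z}
  b4 li={d,z} lo={d,p,z}
  b5 li={d,p,z} lo={d,p,z}
  b6 li={m,p} lo={p}
  b7 li={z} lo=∅
  b8 li={d,p,z} lo=∅
  b9 li={p} lo=∅

live-out(b1) = ["z"]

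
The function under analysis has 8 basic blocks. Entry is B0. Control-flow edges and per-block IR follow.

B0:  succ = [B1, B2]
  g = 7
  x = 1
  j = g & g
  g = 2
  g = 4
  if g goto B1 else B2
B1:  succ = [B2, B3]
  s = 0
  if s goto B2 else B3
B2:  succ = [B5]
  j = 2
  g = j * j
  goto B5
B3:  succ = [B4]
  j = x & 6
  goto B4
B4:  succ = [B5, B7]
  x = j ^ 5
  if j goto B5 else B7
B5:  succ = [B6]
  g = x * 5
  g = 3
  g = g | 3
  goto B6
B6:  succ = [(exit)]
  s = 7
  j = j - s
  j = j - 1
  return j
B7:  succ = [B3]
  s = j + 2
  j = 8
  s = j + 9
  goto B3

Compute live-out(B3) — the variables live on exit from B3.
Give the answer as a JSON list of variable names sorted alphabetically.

Block summaries:
  B0 def {g,j,x} use ∅
  B1 def {s} use ∅
  B2 def {g,j} use ∅
  B3 def {j} use {x}
  B4 def {x} use {j}
  B5 def {g} use {x}
  B6 def {j,s} use {j}
  B7 def {j,s} use {j}

Backward fixpoint:
  B0 li=∅ lo={x}
  B1 li={x} lo={x}
  B2 li={x} lo={j,x}
  B3 li={x} lo={j}
  B4 li={j} lo={j,x}
  B5 li={j,x} lo={j}
  B6 li={j} lo=∅
  B7 li={j,x} lo={x}

live-out(B3) = ["j"]

Answer: ["j"]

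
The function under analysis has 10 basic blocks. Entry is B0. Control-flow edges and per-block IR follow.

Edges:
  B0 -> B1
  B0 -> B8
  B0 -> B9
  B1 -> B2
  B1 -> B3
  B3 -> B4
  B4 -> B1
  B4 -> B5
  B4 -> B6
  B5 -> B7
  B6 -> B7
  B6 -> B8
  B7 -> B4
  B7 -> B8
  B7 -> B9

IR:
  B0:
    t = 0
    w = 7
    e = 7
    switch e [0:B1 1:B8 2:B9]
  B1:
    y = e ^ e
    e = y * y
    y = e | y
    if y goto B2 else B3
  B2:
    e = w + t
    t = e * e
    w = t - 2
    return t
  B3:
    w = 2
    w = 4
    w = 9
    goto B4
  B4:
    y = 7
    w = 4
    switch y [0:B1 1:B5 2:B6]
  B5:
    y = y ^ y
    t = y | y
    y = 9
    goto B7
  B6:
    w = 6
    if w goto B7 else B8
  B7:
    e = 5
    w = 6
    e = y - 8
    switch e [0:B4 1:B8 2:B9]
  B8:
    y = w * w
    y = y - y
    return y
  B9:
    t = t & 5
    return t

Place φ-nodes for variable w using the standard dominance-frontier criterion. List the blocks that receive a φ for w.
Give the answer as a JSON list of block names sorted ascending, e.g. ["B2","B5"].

Answer: ["B1", "B4", "B7", "B8", "B9"]

Analysis:
idom tree: B1←B0 B2←B1 B3←B1 B4←B3 B5←B4 B6←B4 B7←B4 B8←B0 B9←B0
Dom at joins:
  B1: preds {B0,B4}: {B0} ∩ {B0,B1,B3,B4} = {B0}; idom=B0
  B4: preds {B3,B7}: {B0,B1,B3} ∩ {B0,B1,B3,B4,B7} = {B0,B1,B3}; idom=B3
  B7: preds {B5,B6}: {B0,B1,B3,B4,B5} ∩ {B0,B1,B3,B4,B6} = {B0,B1,B3,B4}; idom=B4
  B8: preds {B0,B6,B7}: {B0} ∩ {B0,B1,B3,B4,B6} ∩ {B0,B1,B3,B4,B7} = {B0}; idom=B0
  B9: preds {B0,B7}: {B0} ∩ {B0,B1,B3,B4,B7} = {B0}; idom=B0

DF derivation:
  B1←B0: walk · to B0
  B1←B4: walk B4→B3→B1 to B0
  B4←B3: walk · to B3
  B4←B7: walk B7→B4 to B3
  B7←B5: walk B5 to B4
  B7←B6: walk B6 to B4
  B8←B0: walk · to B0
  B8←B6: walk B6→B4→B3→B1 to B0
  B8←B7: walk B7→B4→B3→B1 to B0
  B9←B0: walk · to B0
  B9←B7: walk B7→B4→B3→B1 to B0
  DF(B0)=∅
  DF(B1)={B1,B8,B9}
  DF(B2)=∅
  DF(B3)={B1,B8,B9}
  DF(B4)={B1,B4,B8,B9}
  DF(B5)={B7}
  DF(B6)={B7,B8}
  DF(B7)={B4,B8,B9}
  DF(B8)=∅
  DF(B9)=∅

φ for w: defs {B0,B2,B3,B4,B6,B7}
  DF⁺ = {B1,B4,B7,B8,B9}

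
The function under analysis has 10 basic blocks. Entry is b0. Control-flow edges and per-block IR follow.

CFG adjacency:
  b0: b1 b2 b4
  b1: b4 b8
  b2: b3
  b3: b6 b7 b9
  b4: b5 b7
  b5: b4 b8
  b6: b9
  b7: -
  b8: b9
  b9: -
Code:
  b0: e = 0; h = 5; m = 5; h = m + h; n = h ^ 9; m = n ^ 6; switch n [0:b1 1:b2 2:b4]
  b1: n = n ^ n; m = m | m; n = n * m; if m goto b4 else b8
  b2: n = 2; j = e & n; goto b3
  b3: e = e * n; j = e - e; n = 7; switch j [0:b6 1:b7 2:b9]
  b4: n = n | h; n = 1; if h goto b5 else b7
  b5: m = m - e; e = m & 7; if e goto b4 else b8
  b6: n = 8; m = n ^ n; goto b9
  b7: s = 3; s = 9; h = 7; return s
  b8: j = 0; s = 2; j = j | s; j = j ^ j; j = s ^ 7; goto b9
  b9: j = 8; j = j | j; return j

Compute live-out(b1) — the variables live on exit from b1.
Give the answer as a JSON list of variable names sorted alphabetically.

Answer: ["e", "h", "m", "n"]

Working:
Per-block:
  b0: def={e,h,m,n} ue=∅
  b1: def={m,n} ue={m,n}
  b2: def={j,n} ue={e}
  b3: def={e,j,n} ue={e,n}
  b4: def={n} ue={h,n}
  b5: def={e,m} ue={e,m}
  b6: def={m,n} ue=∅
  b7: def={h,s} ue=∅
  b8: def={j,s} ue=∅
  b9: def={j} ue=∅

Backward fixpoint:
  b0: in=∅ out={e,h,m,n}
  b1: in={e,h,m,n} out={e,h,m,n}
  b2: in={e} out={e,n}
  b3: in={e,n} out=∅
  b4: in={e,h,m,n} out={e,h,m,n}
  b5: in={e,h,m,n} out={e,h,m,n}
  b6: in=∅ out=∅
  b7: in=∅ out=∅
  b8: in=∅ out=∅
  b9: in=∅ out=∅

live-out(b1) = ["e", "h", "m", "n"]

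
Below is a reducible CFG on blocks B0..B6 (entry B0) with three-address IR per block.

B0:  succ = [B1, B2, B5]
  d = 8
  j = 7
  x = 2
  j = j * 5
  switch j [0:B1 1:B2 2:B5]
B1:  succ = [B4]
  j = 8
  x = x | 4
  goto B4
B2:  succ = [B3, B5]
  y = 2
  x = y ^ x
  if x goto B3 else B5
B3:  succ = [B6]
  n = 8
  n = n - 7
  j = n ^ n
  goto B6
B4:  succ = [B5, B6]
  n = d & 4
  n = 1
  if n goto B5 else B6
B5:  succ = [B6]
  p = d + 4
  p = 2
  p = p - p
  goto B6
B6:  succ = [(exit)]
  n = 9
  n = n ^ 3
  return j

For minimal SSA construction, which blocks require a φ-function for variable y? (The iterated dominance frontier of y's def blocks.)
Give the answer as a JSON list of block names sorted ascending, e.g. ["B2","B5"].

idom tree: B1←B0 B2←B0 B3←B2 B4←B1 B5←B0 B6←B0
Dom∩ at merges:
  B5: preds {B0,B2,B4}: {B0} ∩ {B0,B2} ∩ {B0,B1,B4} = {B0}; idom=B0
  B6: preds {B3,B4,B5}: {B0,B2,B3} ∩ {B0,B1,B4} ∩ {B0,B5} = {B0}; idom=B0

Frontier:
  join B5 pred B0: · stop@B0
  join B5 pred B2: B2 stop@B0
  join B5 pred B4: B4→B1 stop@B0
  join B6 pred B3: B3→B2 stop@B0
  join B6 pred B4: B4→B1 stop@B0
  join B6 pred B5: B5 stop@B0
  B0: DF=∅
  B1: DF={B5,B6}
  B2: DF={B5,B6}
  B3: DF={B6}
  B4: DF={B5,B6}
  B5: DF={B6}
  B6: DF=∅

φ for y: defs {B2}
  DF⁺ = {B5,B6}

Answer: ["B5", "B6"]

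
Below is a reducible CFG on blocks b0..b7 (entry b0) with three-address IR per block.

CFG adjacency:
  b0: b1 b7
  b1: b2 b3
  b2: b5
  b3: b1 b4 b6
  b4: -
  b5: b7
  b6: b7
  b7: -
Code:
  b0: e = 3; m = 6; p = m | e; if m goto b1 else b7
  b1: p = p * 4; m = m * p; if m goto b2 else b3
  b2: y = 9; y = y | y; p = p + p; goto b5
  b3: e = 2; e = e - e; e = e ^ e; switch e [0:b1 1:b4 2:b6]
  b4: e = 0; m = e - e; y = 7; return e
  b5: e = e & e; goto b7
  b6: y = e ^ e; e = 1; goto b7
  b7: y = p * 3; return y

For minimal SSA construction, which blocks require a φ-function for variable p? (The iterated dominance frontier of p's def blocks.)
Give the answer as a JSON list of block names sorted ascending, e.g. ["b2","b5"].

idom tree: b1←b0 b2←b1 b3←b1 b4←b3 b5←b2 b6←b3 b7←b0
Dom∩ at merges:
  b1: preds {b0,b3}: {b0} ∩ {b0,b1,b3} = {b0}; idom=b0
  b7: preds {b0,b5,b6}: {b0} ∩ {b0,b1,b2,b5} ∩ {b0,b1,b3,b6} = {b0}; idom=b0

DF derivation:
  b1←b0: walk · to b0
  b1←b3: walk b3→b1 to b0
  b7←b0: walk · to b0
  b7←b5: walk b5→b2→b1 to b0
  b7←b6: walk b6→b3→b1 to b0
  b0: DF=∅
  b1: DF={b1,b7}
  b2: DF={b7}
  b3: DF={b1,b7}
  b4: DF=∅
  b5: DF={b7}
  b6: DF={b7}
  b7: DF=∅

φ for p: defs {b0,b1,b2}
  DF⁺ = {b1,b7}

Answer: ["b1", "b7"]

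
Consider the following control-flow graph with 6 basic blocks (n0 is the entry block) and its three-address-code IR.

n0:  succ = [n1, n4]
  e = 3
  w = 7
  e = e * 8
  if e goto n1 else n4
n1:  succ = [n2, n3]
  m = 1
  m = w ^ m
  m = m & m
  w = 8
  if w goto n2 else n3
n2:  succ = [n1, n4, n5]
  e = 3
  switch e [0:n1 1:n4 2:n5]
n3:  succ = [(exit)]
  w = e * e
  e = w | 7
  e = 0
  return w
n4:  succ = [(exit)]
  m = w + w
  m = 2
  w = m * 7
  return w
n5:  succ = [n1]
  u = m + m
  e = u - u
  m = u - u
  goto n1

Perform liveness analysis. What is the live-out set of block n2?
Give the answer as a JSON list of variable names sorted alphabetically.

Answer: ["e", "m", "w"]

Derivation:
Block summaries:
  n0: def={e,w} ue=∅
  n1: def={m,w} ue={w}
  n2: def={e} ue=∅
  n3: def={e,w} ue={e}
  n4: def={m,w} ue={w}
  n5: def={e,m,u} ue={m}

Live sets:
  n0 li=∅ lo={e,w}
  n1 li={e,w} lo={e,m,w}
  n2 li={m,w} lo={e,m,w}
  n3 li={e} lo=∅
  n4 li={w} lo=∅
  n5 li={m,w} lo={e,w}

live-out(n2) = ["e", "m", "w"]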